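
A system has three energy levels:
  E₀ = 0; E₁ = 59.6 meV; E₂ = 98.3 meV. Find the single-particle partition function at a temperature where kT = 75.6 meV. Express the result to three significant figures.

Eᵢ/kT = 0, 0.78836, 1.3003.
Z = Σ e^(−Eᵢ/kT) = e^(−0) + e^(−0.78836) + e^(−1.3003) = 1.0000 + 0.45459 + 0.27245 = 1.7270.

Z = 1.73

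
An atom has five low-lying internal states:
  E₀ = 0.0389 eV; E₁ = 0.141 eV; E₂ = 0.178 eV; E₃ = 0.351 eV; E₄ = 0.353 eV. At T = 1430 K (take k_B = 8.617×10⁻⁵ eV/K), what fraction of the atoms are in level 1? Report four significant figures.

k_BT = 8.617×10⁻⁵ × 1430 K = 0.123223 eV.
Eᵢ/kT = 0.315688, 1.14427, 1.44454, 2.84849, 2.86472.
Z = Σ e^(−Eᵢ/kT) = e^(−0.315688) + e^(−1.14427) + e^(−1.44454) + e^(−2.84849) + e^(−2.86472) = 0.729287 + 0.318456 + 0.235855 + 0.0579317 + 0.0569991 = 1.39853.
P₁ = e^(−E₁/kT) / Z = 0.318456/1.39853 = 0.2277.

0.2277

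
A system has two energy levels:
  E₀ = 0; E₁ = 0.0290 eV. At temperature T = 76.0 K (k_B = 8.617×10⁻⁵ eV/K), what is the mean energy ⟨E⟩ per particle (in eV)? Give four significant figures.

k_BT = 8.617×10⁻⁵ × 76.0 K = 0.00654892 eV.
Eᵢ/kT = 0, 4.42821.
Z = Σ e^(−Eᵢ/kT) = e^(−0) + e^(−4.42821) = 1.00000 + 0.0119358 = 1.01194.
⟨E⟩ = Σ Eᵢ e^(−Eᵢ/kT) / Z = (0·1.00000 + 0.0290·0.0119358) / 1.01194 = 0.0003421 eV.

0.0003421 eV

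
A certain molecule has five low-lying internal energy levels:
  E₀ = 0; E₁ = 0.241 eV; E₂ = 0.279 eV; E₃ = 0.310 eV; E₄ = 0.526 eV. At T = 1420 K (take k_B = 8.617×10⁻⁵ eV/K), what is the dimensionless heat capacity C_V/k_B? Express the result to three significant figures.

k_BT = 8.617×10⁻⁵ × 1420 K = 0.12236 eV.
Eᵢ/kT = 0, 1.9696, 2.2802, 2.5335, 4.2988.
Z = Σ e^(−Eᵢ/kT) = e^(−0) + e^(−1.9696) + e^(−2.2802) + e^(−2.5335) + e^(−4.2988) = 1.0000 + 0.13951 + 0.10226 + 0.079381 + 0.013585 = 1.3347.
⟨E⟩ = 0.070358 eV, ⟨E²⟩ = 0.020566 eV².
C_V/k_B = (⟨E²⟩ − ⟨E⟩²)/(kT)² = (0.020566 − 0.0049502)/0.014972 = 1.04.

1.04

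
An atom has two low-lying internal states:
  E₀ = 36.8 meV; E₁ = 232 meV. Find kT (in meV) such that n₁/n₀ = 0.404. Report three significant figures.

215 meV

n₁/n₀ = exp[−(E₁−E₀)/kT] = 0.404.
⇒ (E₁−E₀)/kT = ln(1/0.404) = ln(2.4752) = 0.90632.
kT = 195.2 meV / 0.90632 = 215 meV.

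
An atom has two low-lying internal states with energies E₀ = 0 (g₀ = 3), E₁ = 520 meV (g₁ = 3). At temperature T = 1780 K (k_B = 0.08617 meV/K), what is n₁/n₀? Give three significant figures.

0.0337

k_BT = 0.08617 × 1780 K = 153.38 meV.
n₁/n₀ = (g₁/g₀) exp[−(E₁−E₀)/kT] = (3/3) × exp(−(520 meV)/(153.38 meV)) = (3/3) × exp(-3.3903) = 0.0337.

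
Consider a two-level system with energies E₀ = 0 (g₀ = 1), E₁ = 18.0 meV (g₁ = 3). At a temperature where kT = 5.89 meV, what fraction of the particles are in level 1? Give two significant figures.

Eᵢ/kT = 0, 3.056.
Z = Σ gᵢe^(−Eᵢ/kT) = 1·e^(−0) + 3·e^(−3.056) = 1.000 + 0.1412 = 1.141.
P₁ = g₁ e^(−E₁/kT) / Z = 0.1412/1.141 = 0.12.

0.12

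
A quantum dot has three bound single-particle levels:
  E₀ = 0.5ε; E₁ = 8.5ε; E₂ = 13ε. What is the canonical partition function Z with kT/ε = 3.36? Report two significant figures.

Eᵢ/kT = 0.1488, 2.530, 3.869.
Z = Σ e^(−Eᵢ/kT) = e^(−0.1488) + e^(−2.530) + e^(−3.869) = 0.8617 + 0.07966 + 0.02088 = 0.9622.

Z = 0.96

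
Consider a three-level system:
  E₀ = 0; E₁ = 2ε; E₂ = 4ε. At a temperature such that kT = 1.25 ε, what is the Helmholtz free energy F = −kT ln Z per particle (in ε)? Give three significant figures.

-0.272 ε

Eᵢ/kT = 0, 1.6000, 3.2000.
Z = Σ e^(−Eᵢ/kT) = e^(−0) + e^(−1.6000) + e^(−3.2000) = 1.0000 + 0.20190 + 0.040762 = 1.2427.
F = −kT ln Z = −1.25 × ln(1.2427) = −1.25 × 0.21729 = -0.272 ε.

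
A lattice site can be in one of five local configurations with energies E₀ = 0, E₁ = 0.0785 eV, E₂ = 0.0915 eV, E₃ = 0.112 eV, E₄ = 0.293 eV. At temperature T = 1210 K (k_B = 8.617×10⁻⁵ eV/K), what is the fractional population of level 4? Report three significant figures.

k_BT = 8.617×10⁻⁵ × 1210 K = 0.10427 eV.
Eᵢ/kT = 0, 0.75285, 0.87753, 1.0741, 2.8100.
Z = Σ e^(−Eᵢ/kT) = e^(−0) + e^(−0.75285) + e^(−0.87753) + e^(−1.0741) + e^(−2.8100) = 1.0000 + 0.47102 + 0.41581 + 0.34161 + 0.060205 = 2.2886.
P₄ = e^(−E₄/kT) / Z = 0.060205/2.2886 = 0.0263.

0.0263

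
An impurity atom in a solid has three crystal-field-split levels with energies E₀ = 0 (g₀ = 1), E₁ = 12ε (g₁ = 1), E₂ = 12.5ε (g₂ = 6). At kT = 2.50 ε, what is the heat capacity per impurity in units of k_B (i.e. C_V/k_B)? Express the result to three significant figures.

Eᵢ/kT = 0, 4.8000, 5.0000.
Z = Σ gᵢe^(−Eᵢ/kT) = 1·e^(−0) + 1·e^(−4.8000) + 6·e^(−5.0000) = 1.0000 + 0.0082297 + 0.040428 = 1.0487.
⟨E⟩ = 0.57605 ε, ⟨E²⟩ = 7.1536 ε².
C_V/k_B = (⟨E²⟩ − ⟨E⟩²)/(kT)² = (7.1536 − 0.33183)/6.2500 = 1.09.

1.09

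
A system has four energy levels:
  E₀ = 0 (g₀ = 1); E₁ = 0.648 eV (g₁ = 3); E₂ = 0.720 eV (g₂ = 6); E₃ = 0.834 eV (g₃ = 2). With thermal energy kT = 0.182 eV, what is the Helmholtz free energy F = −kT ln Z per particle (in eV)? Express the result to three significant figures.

-0.0363 eV

Eᵢ/kT = 0, 3.5604, 3.9560, 4.5824.
Z = Σ gᵢe^(−Eᵢ/kT) = 1·e^(−0) + 3·e^(−3.5604) + 6·e^(−3.9560) + 2·e^(−4.5824) = 1.0000 + 0.085282 + 0.11484 + 0.020461 = 1.2206.
F = −kT ln Z = −0.182 × ln(1.2206) = −0.182 × 0.19934 = -0.0363 eV.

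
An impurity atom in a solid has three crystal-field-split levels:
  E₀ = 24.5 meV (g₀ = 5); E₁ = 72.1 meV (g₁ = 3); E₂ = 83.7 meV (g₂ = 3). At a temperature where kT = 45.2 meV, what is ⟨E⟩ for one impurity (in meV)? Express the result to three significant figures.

38.8 meV

Eᵢ/kT = 0.54204, 1.5951, 1.8518.
Z = Σ gᵢe^(−Eᵢ/kT) = 5·e^(−0.54204) + 3·e^(−1.5951) + 3·e^(−1.8518) = 2.9078 + 0.60866 + 0.47086 = 3.9873.
⟨E⟩ = Σ Eᵢ gᵢe^(−Eᵢ/kT) / Z = (24.5·2.9078 + 72.1·0.60866 + 83.7·0.47086) / 3.9873 = 38.8 meV.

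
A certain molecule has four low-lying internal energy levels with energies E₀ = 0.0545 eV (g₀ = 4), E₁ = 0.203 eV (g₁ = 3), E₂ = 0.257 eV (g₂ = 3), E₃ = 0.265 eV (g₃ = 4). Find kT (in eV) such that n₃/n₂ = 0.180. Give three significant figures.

n₃/n₂ = (g₃/g₂) exp[−(E₃−E₂)/kT] = 0.180.
⇒ (E₃−E₂)/kT = ln((4/3)/0.180) = ln(7.4074) = 2.0025.
kT = 0.008 eV / 2.0025 = 0.00400 eV.

0.00400 eV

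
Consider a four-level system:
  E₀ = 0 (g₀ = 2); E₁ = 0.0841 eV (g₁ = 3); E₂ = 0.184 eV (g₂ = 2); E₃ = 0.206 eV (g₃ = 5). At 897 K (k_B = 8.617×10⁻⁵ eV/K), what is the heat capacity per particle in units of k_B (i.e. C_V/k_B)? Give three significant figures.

k_BT = 8.617×10⁻⁵ × 897 K = 0.077294 eV.
Eᵢ/kT = 0, 1.0881, 2.3805, 2.6651.
Z = Σ gᵢe^(−Eᵢ/kT) = 2·e^(−0) + 3·e^(−1.0881) + 2·e^(−2.3805) + 5·e^(−2.6651) = 2.0000 + 1.0106 + 0.18501 + 0.34796 = 3.5436.
⟨E⟩ = 0.053819 eV, ⟨E²⟩ = 0.0079517 eV².
C_V/k_B = (⟨E²⟩ − ⟨E⟩²)/(kT)² = (0.0079517 − 0.0028965)/0.0059744 = 0.846.

0.846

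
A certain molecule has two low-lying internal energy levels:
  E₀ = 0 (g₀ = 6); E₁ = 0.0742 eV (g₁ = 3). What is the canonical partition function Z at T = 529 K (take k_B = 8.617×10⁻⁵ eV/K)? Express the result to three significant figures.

k_BT = 8.617×10⁻⁵ × 529 K = 0.045584 eV.
Eᵢ/kT = 0, 1.6278.
Z = Σ gᵢe^(−Eᵢ/kT) = 6·e^(−0) + 3·e^(−1.6278) = 6.0000 + 0.58908 = 6.5891.

Z = 6.59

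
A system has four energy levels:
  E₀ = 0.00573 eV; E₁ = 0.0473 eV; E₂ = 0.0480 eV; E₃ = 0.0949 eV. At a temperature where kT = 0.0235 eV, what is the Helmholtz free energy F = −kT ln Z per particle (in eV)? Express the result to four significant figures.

-0.001470 eV

Eᵢ/kT = 0.243830, 2.01277, 2.04255, 4.03830.
Z = Σ e^(−Eᵢ/kT) = e^(−0.243830) + e^(−2.01277) + e^(−2.04255) + e^(−4.03830) = 0.783621 + 0.133618 + 0.129698 + 0.0176274 = 1.06456.
F = −kT ln Z = −0.0235 × ln(1.06456) = −0.0235 × 0.0625616 = -0.001470 eV.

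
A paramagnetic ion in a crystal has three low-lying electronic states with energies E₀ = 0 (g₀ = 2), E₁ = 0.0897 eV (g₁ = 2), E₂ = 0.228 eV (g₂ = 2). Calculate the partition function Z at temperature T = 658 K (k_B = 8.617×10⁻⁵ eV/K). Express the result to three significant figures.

k_BT = 8.617×10⁻⁵ × 658 K = 0.056700 eV.
Eᵢ/kT = 0, 1.5820, 4.0212.
Z = Σ gᵢe^(−Eᵢ/kT) = 2·e^(−0) + 2·e^(−1.5820) + 2·e^(−4.0212) = 2.0000 + 0.41113 + 0.035863 = 2.4470.

Z = 2.45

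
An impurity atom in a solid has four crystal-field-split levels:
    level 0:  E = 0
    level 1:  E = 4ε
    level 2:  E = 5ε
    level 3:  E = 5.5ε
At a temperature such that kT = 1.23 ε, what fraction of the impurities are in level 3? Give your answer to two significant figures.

0.011

Eᵢ/kT = 0, 3.252, 4.065, 4.472.
Z = Σ e^(−Eᵢ/kT) = e^(−0) + e^(−3.252) + e^(−4.065) + e^(−4.472) = 1.000 + 0.03870 + 0.01716 + 0.01142 = 1.067.
P₃ = e^(−E₃/kT) / Z = 0.01142/1.067 = 0.011.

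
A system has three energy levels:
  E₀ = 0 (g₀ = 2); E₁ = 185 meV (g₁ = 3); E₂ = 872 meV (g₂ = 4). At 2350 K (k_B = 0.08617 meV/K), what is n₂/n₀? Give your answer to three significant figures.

0.0270

k_BT = 0.08617 × 2350 K = 202.50 meV.
n₂/n₀ = (g₂/g₀) exp[−(E₂−E₀)/kT] = (4/2) × exp(−(872 meV)/(202.50 meV)) = (4/2) × exp(-4.3062) = 0.0270.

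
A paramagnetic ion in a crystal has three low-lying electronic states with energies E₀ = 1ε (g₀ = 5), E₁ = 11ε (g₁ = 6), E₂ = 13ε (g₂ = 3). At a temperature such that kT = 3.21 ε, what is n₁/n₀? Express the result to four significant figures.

n₁/n₀ = (g₁/g₀) exp[−(E₁−E₀)/kT] = (6/5) × exp(−(10ε)/(3.21ε)) = (6/5) × exp(-3.11526) = 0.05324.

0.05324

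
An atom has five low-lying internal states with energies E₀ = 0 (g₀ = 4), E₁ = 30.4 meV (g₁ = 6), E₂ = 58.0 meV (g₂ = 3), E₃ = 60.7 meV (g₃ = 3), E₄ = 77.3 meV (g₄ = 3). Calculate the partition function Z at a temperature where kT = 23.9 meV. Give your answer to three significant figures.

Eᵢ/kT = 0, 1.2720, 2.4268, 2.5397, 3.2343.
Z = Σ gᵢe^(−Eᵢ/kT) = 4·e^(−0) + 6·e^(−1.2720) + 3·e^(−2.4268) + 3·e^(−2.5397) + 3·e^(−3.2343) = 4.0000 + 1.6816 + 0.26496 + 0.23667 + 0.11816 = 6.3014.

Z = 6.30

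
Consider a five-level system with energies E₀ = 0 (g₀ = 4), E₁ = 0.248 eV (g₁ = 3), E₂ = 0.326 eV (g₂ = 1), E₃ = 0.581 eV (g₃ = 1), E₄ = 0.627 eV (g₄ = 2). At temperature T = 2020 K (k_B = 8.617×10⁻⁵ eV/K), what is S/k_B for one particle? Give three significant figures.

1.93

k_BT = 8.617×10⁻⁵ × 2020 K = 0.17406 eV.
Eᵢ/kT = 0, 1.4248, 1.8729, 3.3379, 3.6022.
Z = Σ gᵢe^(−Eᵢ/kT) = 4·e^(−0) + 3·e^(−1.4248) + 1·e^(−1.8729) + 1·e^(−3.3379) + 2·e^(−3.6022) = 4.0000 + 0.72167 + 0.15368 + 0.035511 + 0.054527 = 4.9654.
⟨E⟩ = Σ EᵢPᵢ = 0.057174 eV.
S/k_B = ln Z + ⟨E⟩/kT = ln(4.9654) + 0.057174/0.17406 = 1.6025 + 0.32847 = 1.93.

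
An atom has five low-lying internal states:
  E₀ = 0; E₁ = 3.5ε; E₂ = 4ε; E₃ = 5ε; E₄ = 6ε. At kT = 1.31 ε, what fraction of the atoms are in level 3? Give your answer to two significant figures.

Eᵢ/kT = 0, 2.672, 3.053, 3.817, 4.580.
Z = Σ e^(−Eᵢ/kT) = e^(−0) + e^(−2.672) + e^(−3.053) + e^(−3.817) + e^(−4.580) = 1.000 + 0.06911 + 0.04722 + 0.02199 + 0.01025 = 1.149.
P₃ = e^(−E₃/kT) / Z = 0.02199/1.149 = 0.019.

0.019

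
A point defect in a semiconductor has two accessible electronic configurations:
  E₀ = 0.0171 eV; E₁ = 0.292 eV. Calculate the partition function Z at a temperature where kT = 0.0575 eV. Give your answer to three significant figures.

Z = 0.749

Eᵢ/kT = 0.29739, 5.0783.
Z = Σ e^(−Eᵢ/kT) = e^(−0.29739) + e^(−5.0783) = 0.74275 + 0.0062305 = 0.74898.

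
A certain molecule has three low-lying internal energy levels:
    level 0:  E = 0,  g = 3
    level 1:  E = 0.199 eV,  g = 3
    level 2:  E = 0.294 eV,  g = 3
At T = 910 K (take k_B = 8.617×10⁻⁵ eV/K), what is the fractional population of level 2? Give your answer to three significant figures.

k_BT = 8.617×10⁻⁵ × 910 K = 0.078415 eV.
Eᵢ/kT = 0, 2.5378, 3.7493.
Z = Σ gᵢe^(−Eᵢ/kT) = 3·e^(−0) + 3·e^(−2.5378) + 3·e^(−3.7493) = 3.0000 + 0.23712 + 0.070603 = 3.3077.
P₂ = g₂ e^(−E₂/kT) / Z = 0.070603/3.3077 = 0.0213.

0.0213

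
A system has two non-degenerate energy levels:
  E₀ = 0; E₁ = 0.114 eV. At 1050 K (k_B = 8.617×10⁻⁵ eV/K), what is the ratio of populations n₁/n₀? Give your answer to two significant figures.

k_BT = 8.617×10⁻⁵ × 1050 K = 0.09048 eV.
n₁/n₀ = exp[−(E₁−E₀)/kT] = exp(−(0.114 eV)/(0.09048 eV)) = exp(-1.260) = 0.28.

0.28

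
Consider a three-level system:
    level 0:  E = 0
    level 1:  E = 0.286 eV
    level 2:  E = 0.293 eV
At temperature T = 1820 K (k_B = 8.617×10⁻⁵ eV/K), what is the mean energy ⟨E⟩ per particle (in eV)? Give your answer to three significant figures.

k_BT = 8.617×10⁻⁵ × 1820 K = 0.15683 eV.
Eᵢ/kT = 0, 1.8236, 1.8683.
Z = Σ e^(−Eᵢ/kT) = e^(−0) + e^(−1.8236) + e^(−1.8683) = 1.0000 + 0.16144 + 0.15439 = 1.3158.
⟨E⟩ = Σ Eᵢ e^(−Eᵢ/kT) / Z = (0·1.0000 + 0.286·0.16144 + 0.293·0.15439) / 1.3158 = 0.0695 eV.

0.0695 eV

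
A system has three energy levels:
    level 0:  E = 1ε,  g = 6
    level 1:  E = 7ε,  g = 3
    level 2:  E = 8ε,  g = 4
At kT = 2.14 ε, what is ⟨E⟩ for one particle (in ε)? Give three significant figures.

1.34 ε

Eᵢ/kT = 0.46729, 3.2710, 3.7383.
Z = Σ gᵢe^(−Eᵢ/kT) = 6·e^(−0.46729) + 3·e^(−3.2710) + 4·e^(−3.7383) = 3.7602 + 0.11391 + 0.095178 = 3.9693.
⟨E⟩ = Σ Eᵢ gᵢe^(−Eᵢ/kT) / Z = (1·3.7602 + 7·0.11391 + 8·0.095178) / 3.9693 = 1.34 ε.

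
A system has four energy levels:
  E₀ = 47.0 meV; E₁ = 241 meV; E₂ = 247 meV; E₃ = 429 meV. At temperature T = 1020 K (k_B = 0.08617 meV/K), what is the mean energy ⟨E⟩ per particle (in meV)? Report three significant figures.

k_BT = 0.08617 × 1020 K = 87.893 meV.
Eᵢ/kT = 0.53474, 2.7420, 2.8102, 4.8809.
Z = Σ e^(−Eᵢ/kT) = e^(−0.53474) + e^(−2.7420) + e^(−2.8102) + e^(−4.8809) = 0.58582 + 0.064441 + 0.060193 + 0.0075902 = 0.71804.
⟨E⟩ = Σ Eᵢ e^(−Eᵢ/kT) / Z = (47.0·0.58582 + 241·0.064441 + 247·0.060193 + 429·0.0075902) / 0.71804 = 85.2 meV.

85.2 meV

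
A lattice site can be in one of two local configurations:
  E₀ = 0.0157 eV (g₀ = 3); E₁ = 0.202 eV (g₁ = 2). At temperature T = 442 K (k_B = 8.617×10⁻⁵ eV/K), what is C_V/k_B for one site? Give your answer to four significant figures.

k_BT = 8.617×10⁻⁵ × 442 K = 0.0380871 eV.
Eᵢ/kT = 0.412213, 5.30363.
Z = Σ gᵢe^(−Eᵢ/kT) = 3·e^(−0.412213) + 2·e^(−5.30363) = 1.98655 + 0.00994701 = 1.99650.
⟨E⟩ = 0.0166282 eV, ⟨E²⟩ = 0.000448556 eV².
C_V/k_B = (⟨E²⟩ − ⟨E⟩²)/(kT)² = (0.000448556 − 0.000276497)/0.00145063 = 0.1186.

0.1186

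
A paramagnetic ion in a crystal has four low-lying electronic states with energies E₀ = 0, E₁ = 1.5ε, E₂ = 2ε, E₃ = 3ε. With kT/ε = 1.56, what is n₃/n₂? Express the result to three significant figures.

0.527

n₃/n₂ = exp[−(E₃−E₂)/kT] = exp(−(1ε)/(1.56ε)) = exp(-0.64103) = 0.527.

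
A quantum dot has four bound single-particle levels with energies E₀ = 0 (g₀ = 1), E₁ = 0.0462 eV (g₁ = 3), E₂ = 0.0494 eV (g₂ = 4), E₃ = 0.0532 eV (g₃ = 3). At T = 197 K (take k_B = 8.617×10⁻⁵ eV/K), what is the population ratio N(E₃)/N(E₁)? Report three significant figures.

0.662

k_BT = 8.617×10⁻⁵ × 197 K = 0.016975 eV.
n₃/n₁ = (g₃/g₁) exp[−(E₃−E₁)/kT] = (3/3) × exp(−(0.0070 eV)/(0.016975 eV)) = (3/3) × exp(-0.41237) = 0.662.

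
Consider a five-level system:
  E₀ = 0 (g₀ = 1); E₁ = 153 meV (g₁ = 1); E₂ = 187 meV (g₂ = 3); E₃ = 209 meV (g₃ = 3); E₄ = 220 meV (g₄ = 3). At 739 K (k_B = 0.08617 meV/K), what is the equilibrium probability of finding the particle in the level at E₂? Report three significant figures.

k_BT = 0.08617 × 739 K = 63.680 meV.
Eᵢ/kT = 0, 2.4026, 2.9366, 3.2820, 3.4548.
Z = Σ gᵢe^(−Eᵢ/kT) = 1·e^(−0) + 1·e^(−2.4026) + 3·e^(−2.9366) + 3·e^(−3.2820) + 3·e^(−3.4548) = 1.0000 + 0.090482 + 0.15914 + 0.11266 + 0.094781 = 1.4571.
P₂ = g₂ e^(−E₂/kT) / Z = 0.15914/1.4571 = 0.109.

0.109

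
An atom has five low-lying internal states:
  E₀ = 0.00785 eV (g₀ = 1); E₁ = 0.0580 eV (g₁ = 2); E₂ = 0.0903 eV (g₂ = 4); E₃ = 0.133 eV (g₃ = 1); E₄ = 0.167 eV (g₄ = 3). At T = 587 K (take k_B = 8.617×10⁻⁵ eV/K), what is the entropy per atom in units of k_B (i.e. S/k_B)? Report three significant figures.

1.97

k_BT = 8.617×10⁻⁵ × 587 K = 0.050582 eV.
Eᵢ/kT = 0.15519, 1.1467, 1.7852, 2.6294, 3.3016.
Z = Σ gᵢe^(−Eᵢ/kT) = 1·e^(−0.15519) + 2·e^(−1.1467) + 4·e^(−1.7852) + 1·e^(−2.6294) + 3·e^(−3.3016) = 0.85625 + 0.63537 + 0.67105 + 0.072122 + 0.11047 = 2.3453.
⟨E⟩ = Σ EᵢPᵢ = 0.056372 eV.
S/k_B = ln Z + ⟨E⟩/kT = ln(2.3453) + 0.056372/0.050582 = 0.85241 + 1.1145 = 1.97.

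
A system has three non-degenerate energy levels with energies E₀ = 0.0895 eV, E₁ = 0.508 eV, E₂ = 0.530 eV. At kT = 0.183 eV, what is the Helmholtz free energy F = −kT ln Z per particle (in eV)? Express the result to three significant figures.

Eᵢ/kT = 0.48907, 2.7760, 2.8962.
Z = Σ e^(−Eᵢ/kT) = e^(−0.48907) + e^(−2.7760) + e^(−2.8962) = 0.61320 + 0.062287 + 0.055233 = 0.73072.
F = −kT ln Z = −0.183 × ln(0.73072) = −0.183 × -0.31372 = 0.0574 eV.

0.0574 eV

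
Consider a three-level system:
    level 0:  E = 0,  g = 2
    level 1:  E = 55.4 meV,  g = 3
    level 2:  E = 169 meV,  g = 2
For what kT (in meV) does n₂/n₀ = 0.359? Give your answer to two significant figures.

n₂/n₀ = (g₂/g₀) exp[−(E₂−E₀)/kT] = 0.359.
⇒ (E₂−E₀)/kT = ln((2/2)/0.359) = ln(2.786) = 1.025.
kT = 169 meV / 1.025 = 160 meV.

160 meV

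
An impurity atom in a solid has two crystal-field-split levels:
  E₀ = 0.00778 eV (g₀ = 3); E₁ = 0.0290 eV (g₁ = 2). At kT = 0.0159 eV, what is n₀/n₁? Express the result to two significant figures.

5.7

n₀/n₁ = (g₀/g₁) exp[−(E₀−E₁)/kT] = (3/2) × exp(−(-0.02122 eV)/(0.0159 eV)) = (3/2) × exp(1.335) = 5.7.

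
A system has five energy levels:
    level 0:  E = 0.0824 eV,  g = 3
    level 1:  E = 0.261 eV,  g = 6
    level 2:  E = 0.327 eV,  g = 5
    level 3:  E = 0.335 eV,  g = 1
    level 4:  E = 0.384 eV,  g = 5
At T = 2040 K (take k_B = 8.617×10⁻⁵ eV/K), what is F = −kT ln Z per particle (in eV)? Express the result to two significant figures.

k_BT = 8.617×10⁻⁵ × 2040 K = 0.1758 eV.
Eᵢ/kT = 0.4687, 1.485, 1.860, 1.906, 2.184.
Z = Σ gᵢe^(−Eᵢ/kT) = 3·e^(−0.4687) + 6·e^(−1.485) + 5·e^(−1.860) + 1·e^(−1.906) + 5·e^(−2.184) = 1.877 + 1.359 + 0.7784 + 0.1487 + 0.5630 = 4.726.
F = −kT ln Z = −0.1758 × ln(4.726) = −0.1758 × 1.553 = -0.27 eV.

-0.27 eV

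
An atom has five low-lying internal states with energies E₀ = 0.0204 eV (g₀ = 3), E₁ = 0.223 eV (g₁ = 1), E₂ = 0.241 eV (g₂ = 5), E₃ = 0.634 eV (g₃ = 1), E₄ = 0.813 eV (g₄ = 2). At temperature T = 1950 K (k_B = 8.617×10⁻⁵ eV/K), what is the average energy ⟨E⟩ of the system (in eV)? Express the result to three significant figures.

0.103 eV

k_BT = 8.617×10⁻⁵ × 1950 K = 0.16803 eV.
Eᵢ/kT = 0.12141, 1.3271, 1.4343, 3.7731, 4.8384.
Z = Σ gᵢe^(−Eᵢ/kT) = 3·e^(−0.12141) + 1·e^(−1.3271) + 5·e^(−1.4343) + 1·e^(−3.7731) + 2·e^(−4.8384) = 2.6570 + 0.26525 + 1.1914 + 0.022981 + 0.015839 = 4.1525.
⟨E⟩ = Σ Eᵢ gᵢe^(−Eᵢ/kT) / Z = (0.0204·2.6570 + 0.223·0.26525 + 0.241·1.1914 + 0.634·0.022981 + 0.813·0.015839) / 4.1525 = 0.103 eV.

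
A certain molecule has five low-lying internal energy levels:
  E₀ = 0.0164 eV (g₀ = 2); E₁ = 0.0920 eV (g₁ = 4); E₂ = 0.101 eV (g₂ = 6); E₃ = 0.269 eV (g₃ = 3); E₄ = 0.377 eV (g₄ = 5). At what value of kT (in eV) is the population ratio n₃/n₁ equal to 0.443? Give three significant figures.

0.336 eV

n₃/n₁ = (g₃/g₁) exp[−(E₃−E₁)/kT] = 0.443.
⇒ (E₃−E₁)/kT = ln((3/4)/0.443) = ln(1.6930) = 0.52650.
kT = 0.1770 eV / 0.52650 = 0.336 eV.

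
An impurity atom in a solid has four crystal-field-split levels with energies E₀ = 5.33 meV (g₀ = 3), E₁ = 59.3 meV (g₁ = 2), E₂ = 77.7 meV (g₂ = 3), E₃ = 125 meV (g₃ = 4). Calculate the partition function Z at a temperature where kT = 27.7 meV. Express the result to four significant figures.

Eᵢ/kT = 0.192419, 2.14079, 2.80505, 4.51264.
Z = Σ gᵢe^(−Eᵢ/kT) = 3·e^(−0.192419) + 2·e^(−2.14079) + 3·e^(−2.80505) + 4·e^(−4.51264) = 2.47488 + 0.235124 + 0.181511 + 0.0438779 = 2.93539.

Z = 2.935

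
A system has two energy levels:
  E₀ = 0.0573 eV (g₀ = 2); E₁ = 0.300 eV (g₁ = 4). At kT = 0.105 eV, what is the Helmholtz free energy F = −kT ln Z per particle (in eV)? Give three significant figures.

Eᵢ/kT = 0.54571, 2.8571.
Z = Σ gᵢe^(−Eᵢ/kT) = 2·e^(−0.54571) + 4·e^(−2.8571) = 1.1589 + 0.22974 = 1.3886.
F = −kT ln Z = −0.105 × ln(1.3886) = −0.105 × 0.32830 = -0.0345 eV.

-0.0345 eV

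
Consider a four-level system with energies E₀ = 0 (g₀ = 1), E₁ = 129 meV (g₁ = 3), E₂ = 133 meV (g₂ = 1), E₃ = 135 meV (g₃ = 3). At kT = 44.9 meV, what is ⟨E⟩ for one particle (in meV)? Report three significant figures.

35.6 meV

Eᵢ/kT = 0, 2.8731, 2.9621, 3.0067.
Z = Σ gᵢe^(−Eᵢ/kT) = 1·e^(−0) + 3·e^(−2.8731) + 1·e^(−2.9621) + 3·e^(−3.0067) = 1.0000 + 0.16957 + 0.051710 + 0.14836 = 1.3696.
⟨E⟩ = Σ Eᵢ gᵢe^(−Eᵢ/kT) / Z = (0·1.0000 + 129·0.16957 + 133·0.051710 + 135·0.14836) / 1.3696 = 35.6 meV.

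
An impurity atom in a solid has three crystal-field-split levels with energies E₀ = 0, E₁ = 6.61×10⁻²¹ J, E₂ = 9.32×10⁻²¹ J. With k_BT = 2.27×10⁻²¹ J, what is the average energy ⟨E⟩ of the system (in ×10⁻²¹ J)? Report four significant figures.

0.4790 ×10⁻²¹ J

Eᵢ/kT = 0, 2.91189, 4.10573.
Z = Σ e^(−Eᵢ/kT) = e^(−0) + e^(−2.91189) + e^(−4.10573) = 1.00000 + 0.0543729 + 0.0164780 = 1.07085.
⟨E⟩ = Σ Eᵢ e^(−Eᵢ/kT) / Z = (0·1.00000 + 6.61·0.0543729 + 9.32·0.0164780) / 1.07085 = 0.4790 ×10⁻²¹ J.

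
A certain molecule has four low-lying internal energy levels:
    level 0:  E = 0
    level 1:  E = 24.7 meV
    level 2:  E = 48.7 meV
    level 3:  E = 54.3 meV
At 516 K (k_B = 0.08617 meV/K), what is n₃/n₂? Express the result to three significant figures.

0.882

k_BT = 0.08617 × 516 K = 44.464 meV.
n₃/n₂ = exp[−(E₃−E₂)/kT] = exp(−(5.6 meV)/(44.464 meV)) = exp(-0.12594) = 0.882.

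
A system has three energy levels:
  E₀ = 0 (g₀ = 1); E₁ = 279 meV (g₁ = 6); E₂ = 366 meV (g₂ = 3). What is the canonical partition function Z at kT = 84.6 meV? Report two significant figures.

Z = 1.3

Eᵢ/kT = 0, 3.298, 4.326.
Z = Σ gᵢe^(−Eᵢ/kT) = 1·e^(−0) + 6·e^(−3.298) + 3·e^(−4.326) = 1.000 + 0.2217 + 0.03966 = 1.261.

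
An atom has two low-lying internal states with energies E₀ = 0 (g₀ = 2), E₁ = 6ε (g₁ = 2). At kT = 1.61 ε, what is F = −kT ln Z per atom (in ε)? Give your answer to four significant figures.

Eᵢ/kT = 0, 3.72671.
Z = Σ gᵢe^(−Eᵢ/kT) = 2·e^(−0) + 2·e^(−3.72671) = 2.00000 + 0.0481438 = 2.04814.
F = −kT ln Z = −1.61 × ln(2.04814) = −1.61 × 0.716932 = -1.154 ε.

-1.154 ε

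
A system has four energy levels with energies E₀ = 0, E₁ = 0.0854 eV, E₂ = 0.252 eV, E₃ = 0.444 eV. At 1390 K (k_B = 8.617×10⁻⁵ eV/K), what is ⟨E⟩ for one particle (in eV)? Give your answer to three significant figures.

0.0510 eV

k_BT = 8.617×10⁻⁵ × 1390 K = 0.11978 eV.
Eᵢ/kT = 0, 0.71297, 2.1039, 3.7068.
Z = Σ e^(−Eᵢ/kT) = e^(−0) + e^(−0.71297) + e^(−2.1039) + e^(−3.7068) = 1.0000 + 0.49019 + 0.12198 + 0.024556 = 1.6367.
⟨E⟩ = Σ Eᵢ e^(−Eᵢ/kT) / Z = (0·1.0000 + 0.0854·0.49019 + 0.252·0.12198 + 0.444·0.024556) / 1.6367 = 0.0510 eV.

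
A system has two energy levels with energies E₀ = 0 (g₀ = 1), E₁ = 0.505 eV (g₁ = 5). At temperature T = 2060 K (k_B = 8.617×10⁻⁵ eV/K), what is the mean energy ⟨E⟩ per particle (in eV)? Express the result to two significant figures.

k_BT = 8.617×10⁻⁵ × 2060 K = 0.1775 eV.
Eᵢ/kT = 0, 2.845.
Z = Σ gᵢe^(−Eᵢ/kT) = 1·e^(−0) + 5·e^(−2.845) = 1.000 + 0.2907 = 1.291.
⟨E⟩ = Σ Eᵢ gᵢe^(−Eᵢ/kT) / Z = (0·1.000 + 0.505·0.2907) / 1.291 = 0.11 eV.

0.11 eV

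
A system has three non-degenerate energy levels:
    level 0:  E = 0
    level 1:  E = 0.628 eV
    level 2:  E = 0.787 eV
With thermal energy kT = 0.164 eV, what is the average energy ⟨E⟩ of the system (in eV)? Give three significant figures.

0.0195 eV

Eᵢ/kT = 0, 3.8293, 4.7988.
Z = Σ e^(−Eᵢ/kT) = e^(−0) + e^(−3.8293) + e^(−4.7988) = 1.0000 + 0.021725 + 0.0082396 = 1.0300.
⟨E⟩ = Σ Eᵢ e^(−Eᵢ/kT) / Z = (0·1.0000 + 0.628·0.021725 + 0.787·0.0082396) / 1.0300 = 0.0195 eV.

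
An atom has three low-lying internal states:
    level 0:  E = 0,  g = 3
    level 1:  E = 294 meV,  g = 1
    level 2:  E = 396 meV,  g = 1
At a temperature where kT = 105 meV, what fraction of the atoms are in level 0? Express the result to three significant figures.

Eᵢ/kT = 0, 2.8000, 3.7714.
Z = Σ gᵢe^(−Eᵢ/kT) = 3·e^(−0) + 1·e^(−2.8000) + 1·e^(−3.7714) = 3.0000 + 0.060810 + 0.023020 = 3.0838.
P₀ = g₀ e^(−E₀/kT) / Z = 3.0000/3.0838 = 0.973.

0.973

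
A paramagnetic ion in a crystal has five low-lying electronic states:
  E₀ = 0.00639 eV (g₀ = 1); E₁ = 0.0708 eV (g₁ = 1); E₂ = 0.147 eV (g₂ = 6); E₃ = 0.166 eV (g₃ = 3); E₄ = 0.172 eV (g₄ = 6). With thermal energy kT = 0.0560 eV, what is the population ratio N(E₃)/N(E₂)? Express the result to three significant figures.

0.356

n₃/n₂ = (g₃/g₂) exp[−(E₃−E₂)/kT] = (3/6) × exp(−(0.019 eV)/(0.0560 eV)) = (3/6) × exp(-0.33929) = 0.356.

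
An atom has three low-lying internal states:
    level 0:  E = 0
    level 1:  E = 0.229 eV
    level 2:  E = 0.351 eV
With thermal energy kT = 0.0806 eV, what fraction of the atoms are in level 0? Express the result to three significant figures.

0.934

Eᵢ/kT = 0, 2.8412, 4.3548.
Z = Σ e^(−Eᵢ/kT) = e^(−0) + e^(−2.8412) + e^(−4.3548) = 1.0000 + 0.058356 + 0.012845 = 1.0712.
P₀ = e^(−E₀/kT) / Z = 1.0000/1.0712 = 0.934.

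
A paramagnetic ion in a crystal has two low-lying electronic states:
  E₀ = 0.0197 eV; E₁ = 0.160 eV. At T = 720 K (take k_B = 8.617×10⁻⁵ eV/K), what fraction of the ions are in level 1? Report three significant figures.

0.0944

k_BT = 8.617×10⁻⁵ × 720 K = 0.062042 eV.
Eᵢ/kT = 0.31753, 2.5789.
Z = Σ e^(−Eᵢ/kT) = e^(−0.31753) + e^(−2.5789) = 0.72794 + 0.075857 = 0.80380.
P₁ = e^(−E₁/kT) / Z = 0.075857/0.80380 = 0.0944.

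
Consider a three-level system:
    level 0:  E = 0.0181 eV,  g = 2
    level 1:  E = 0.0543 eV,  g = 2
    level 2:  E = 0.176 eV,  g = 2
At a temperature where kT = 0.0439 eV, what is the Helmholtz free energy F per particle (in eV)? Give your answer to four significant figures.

-0.02912 eV

Eᵢ/kT = 0.412301, 1.23690, 4.00911.
Z = Σ gᵢe^(−Eᵢ/kT) = 2·e^(−0.412301) + 2·e^(−1.23690) + 2·e^(−4.00911) = 1.32425 + 0.580565 + 0.0362991 = 1.94111.
F = −kT ln Z = −0.0439 × ln(1.94111) = −0.0439 × 0.663260 = -0.02912 eV.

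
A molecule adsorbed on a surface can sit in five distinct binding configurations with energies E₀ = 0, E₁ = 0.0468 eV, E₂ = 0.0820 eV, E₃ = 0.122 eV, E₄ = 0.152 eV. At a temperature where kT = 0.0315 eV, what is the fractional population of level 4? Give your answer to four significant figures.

0.006036

Eᵢ/kT = 0, 1.48571, 2.60317, 3.87302, 4.82540.
Z = Σ e^(−Eᵢ/kT) = e^(−0) + e^(−1.48571) + e^(−2.60317) + e^(−3.87302) + e^(−4.82540) = 1.00000 + 0.226342 + 0.0740385 + 0.0207955 + 0.00802334 = 1.32920.
P₄ = e^(−E₄/kT) / Z = 0.00802334/1.32920 = 0.006036.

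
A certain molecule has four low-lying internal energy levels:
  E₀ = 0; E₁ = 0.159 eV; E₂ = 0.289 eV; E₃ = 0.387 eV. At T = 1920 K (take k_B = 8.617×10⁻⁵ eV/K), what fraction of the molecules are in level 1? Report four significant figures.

0.2314

k_BT = 8.617×10⁻⁵ × 1920 K = 0.165446 eV.
Eᵢ/kT = 0, 0.961039, 1.74679, 2.33913.
Z = Σ e^(−Eᵢ/kT) = e^(−0) + e^(−0.961039) + e^(−1.74679) + e^(−2.33913) = 1.00000 + 0.382495 + 0.174333 + 0.0964115 = 1.65324.
P₁ = e^(−E₁/kT) / Z = 0.382495/1.65324 = 0.2314.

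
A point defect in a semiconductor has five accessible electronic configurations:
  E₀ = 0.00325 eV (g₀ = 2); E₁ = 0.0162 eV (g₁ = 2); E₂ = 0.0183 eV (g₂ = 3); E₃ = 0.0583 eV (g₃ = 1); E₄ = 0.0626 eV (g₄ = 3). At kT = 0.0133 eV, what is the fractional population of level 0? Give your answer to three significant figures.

0.530

Eᵢ/kT = 0.24436, 1.2180, 1.3759, 4.3835, 4.7068.
Z = Σ gᵢe^(−Eᵢ/kT) = 2·e^(−0.24436) + 2·e^(−1.2180) + 3·e^(−1.3759) + 1·e^(−4.3835) + 3·e^(−4.7068) = 1.5664 + 0.59164 + 0.75784 + 0.012482 + 0.027101 = 2.9555.
P₀ = g₀ e^(−E₀/kT) / Z = 1.5664/2.9555 = 0.530.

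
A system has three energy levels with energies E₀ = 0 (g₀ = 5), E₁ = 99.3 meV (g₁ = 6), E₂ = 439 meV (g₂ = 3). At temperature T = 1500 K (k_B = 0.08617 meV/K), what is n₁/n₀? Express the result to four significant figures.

0.5566

k_BT = 0.08617 × 1500 K = 129.255 meV.
n₁/n₀ = (g₁/g₀) exp[−(E₁−E₀)/kT] = (6/5) × exp(−(99.3 meV)/(129.255 meV)) = (6/5) × exp(-0.768249) = 0.5566.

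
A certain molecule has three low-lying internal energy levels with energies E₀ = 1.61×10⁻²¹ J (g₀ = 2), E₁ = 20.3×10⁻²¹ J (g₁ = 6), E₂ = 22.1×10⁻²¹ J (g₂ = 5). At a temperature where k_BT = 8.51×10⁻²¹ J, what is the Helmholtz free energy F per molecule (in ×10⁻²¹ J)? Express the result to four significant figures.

Eᵢ/kT = 0.189189, 2.38543, 2.59694.
Z = Σ gᵢe^(−Eᵢ/kT) = 2·e^(−0.189189) + 6·e^(−2.38543) + 5·e^(−2.59694) = 1.65526 + 0.552296 + 0.372506 = 2.58006.
F = −kT ln Z = −8.51 × ln(2.58006) = −8.51 × 0.947813 = -8.066 ×10⁻²¹ J.

-8.066 ×10⁻²¹ J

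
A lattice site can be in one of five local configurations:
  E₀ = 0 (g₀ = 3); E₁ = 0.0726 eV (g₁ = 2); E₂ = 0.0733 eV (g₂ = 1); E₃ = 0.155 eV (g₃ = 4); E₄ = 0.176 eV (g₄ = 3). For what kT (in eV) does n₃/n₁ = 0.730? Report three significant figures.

0.0818 eV

n₃/n₁ = (g₃/g₁) exp[−(E₃−E₁)/kT] = 0.730.
⇒ (E₃−E₁)/kT = ln((4/2)/0.730) = ln(2.7397) = 1.0078.
kT = 0.0824 eV / 1.0078 = 0.0818 eV.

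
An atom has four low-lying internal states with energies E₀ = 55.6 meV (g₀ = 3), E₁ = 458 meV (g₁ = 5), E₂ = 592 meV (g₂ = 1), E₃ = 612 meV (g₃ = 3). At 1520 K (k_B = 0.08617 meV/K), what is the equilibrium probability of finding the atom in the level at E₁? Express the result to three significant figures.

0.0704

k_BT = 0.08617 × 1520 K = 130.98 meV.
Eᵢ/kT = 0.42449, 3.4967, 4.5198, 4.6725.
Z = Σ gᵢe^(−Eᵢ/kT) = 3·e^(−0.42449) + 5·e^(−3.4967) + 1·e^(−4.5198) + 3·e^(−4.6725) = 1.9623 + 0.15149 + 0.010891 + 0.028047 = 2.1527.
P₁ = g₁ e^(−E₁/kT) / Z = 0.15149/2.1527 = 0.0704.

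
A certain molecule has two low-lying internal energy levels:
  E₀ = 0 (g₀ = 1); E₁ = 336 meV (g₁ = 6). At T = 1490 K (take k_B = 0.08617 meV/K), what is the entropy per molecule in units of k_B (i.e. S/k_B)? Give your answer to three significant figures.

1.16

k_BT = 0.08617 × 1490 K = 128.39 meV.
Eᵢ/kT = 0, 2.6170.
Z = Σ gᵢe^(−Eᵢ/kT) = 1·e^(−0) + 6·e^(−2.6170) = 1.0000 + 0.43813 = 1.4381.
⟨E⟩ = Σ EᵢPᵢ = 102.37 meV.
S/k_B = ln Z + ⟨E⟩/kT = ln(1.4381) + 102.37/128.39 = 0.36332 + 0.79734 = 1.16.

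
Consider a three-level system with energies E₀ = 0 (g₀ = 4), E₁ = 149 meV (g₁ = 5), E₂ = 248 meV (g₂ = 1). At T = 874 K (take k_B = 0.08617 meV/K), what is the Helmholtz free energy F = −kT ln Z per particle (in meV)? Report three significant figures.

-117 meV

k_BT = 0.08617 × 874 K = 75.313 meV.
Eᵢ/kT = 0, 1.9784, 3.2929.
Z = Σ gᵢe^(−Eᵢ/kT) = 4·e^(−0) + 5·e^(−1.9784) + 1·e^(−3.2929) = 4.0000 + 0.69145 + 0.037146 = 4.7286.
F = −kT ln Z = −75.313 × ln(4.7286) = −75.313 × 1.5536 = -117 meV.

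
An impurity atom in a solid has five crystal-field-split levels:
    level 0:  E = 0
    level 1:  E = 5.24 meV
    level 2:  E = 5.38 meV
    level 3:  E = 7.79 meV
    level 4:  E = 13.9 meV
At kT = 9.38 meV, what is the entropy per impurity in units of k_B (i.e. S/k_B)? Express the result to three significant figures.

Eᵢ/kT = 0, 0.55864, 0.57356, 0.83049, 1.4819.
Z = Σ e^(−Eᵢ/kT) = e^(−0) + e^(−0.55864) + e^(−0.57356) + e^(−0.83049) + e^(−1.4819) = 1.0000 + 0.57199 + 0.56352 + 0.43584 + 0.22721 = 2.7986.
⟨E⟩ = Σ EᵢPᵢ = 4.4960 meV.
S/k_B = ln Z + ⟨E⟩/kT = ln(2.7986) + 4.4960/9.38 = 1.0291 + 0.47932 = 1.51.

1.51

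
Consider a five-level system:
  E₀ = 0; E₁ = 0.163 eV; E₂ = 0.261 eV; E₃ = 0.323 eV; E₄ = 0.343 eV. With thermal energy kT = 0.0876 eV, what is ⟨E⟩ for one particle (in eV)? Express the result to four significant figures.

0.04279 eV

Eᵢ/kT = 0, 1.86073, 2.97945, 3.68721, 3.91553.
Z = Σ e^(−Eᵢ/kT) = e^(−0) + e^(−1.86073) + e^(−2.97945) + e^(−3.68721) + e^(−3.91553) = 1.00000 + 0.155559 + 0.0508208 + 0.0250418 + 0.0199300 = 1.25135.
⟨E⟩ = Σ Eᵢ e^(−Eᵢ/kT) / Z = (0·1.00000 + 0.163·0.155559 + 0.261·0.0508208 + 0.323·0.0250418 + 0.343·0.0199300) / 1.25135 = 0.04279 eV.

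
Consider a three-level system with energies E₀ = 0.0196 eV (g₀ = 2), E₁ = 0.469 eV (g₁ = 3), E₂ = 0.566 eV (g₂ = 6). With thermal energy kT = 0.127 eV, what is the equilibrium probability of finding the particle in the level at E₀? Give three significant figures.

0.922

Eᵢ/kT = 0.15433, 3.6929, 4.4567.
Z = Σ gᵢe^(−Eᵢ/kT) = 2·e^(−0.15433) + 3·e^(−3.6929) + 6·e^(−4.4567) = 1.7140 + 0.074699 + 0.069603 = 1.8583.
P₀ = g₀ e^(−E₀/kT) / Z = 1.7140/1.8583 = 0.922.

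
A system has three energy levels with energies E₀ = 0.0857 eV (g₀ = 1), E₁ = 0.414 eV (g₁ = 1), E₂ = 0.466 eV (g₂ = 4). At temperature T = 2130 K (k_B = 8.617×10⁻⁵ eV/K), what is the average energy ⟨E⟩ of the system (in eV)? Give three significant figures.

0.233 eV

k_BT = 8.617×10⁻⁵ × 2130 K = 0.18354 eV.
Eᵢ/kT = 0.46693, 2.2556, 2.5390.
Z = Σ gᵢe^(−Eᵢ/kT) = 1·e^(−0.46693) + 1·e^(−2.2556) + 4·e^(−2.5390) = 0.62692 + 0.10481 + 0.31578 = 1.0475.
⟨E⟩ = Σ Eᵢ gᵢe^(−Eᵢ/kT) / Z = (0.0857·0.62692 + 0.414·0.10481 + 0.466·0.31578) / 1.0475 = 0.233 eV.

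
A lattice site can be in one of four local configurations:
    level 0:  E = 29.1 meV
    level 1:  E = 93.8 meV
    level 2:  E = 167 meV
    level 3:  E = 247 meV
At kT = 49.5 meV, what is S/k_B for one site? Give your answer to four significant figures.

0.7270

Eᵢ/kT = 0.587879, 1.89495, 3.37374, 4.98990.
Z = Σ e^(−Eᵢ/kT) = e^(−0.587879) + e^(−1.89495) + e^(−3.37374) + e^(−4.98990) = 0.555504 + 0.150326 + 0.0342613 + 0.00680635 = 0.746898.
⟨E⟩ = Σ EᵢPᵢ = 50.4333 meV.
S/k_B = ln Z + ⟨E⟩/kT = ln(0.746898) + 50.4333/49.5 = -0.291827 + 1.01885 = 0.7270.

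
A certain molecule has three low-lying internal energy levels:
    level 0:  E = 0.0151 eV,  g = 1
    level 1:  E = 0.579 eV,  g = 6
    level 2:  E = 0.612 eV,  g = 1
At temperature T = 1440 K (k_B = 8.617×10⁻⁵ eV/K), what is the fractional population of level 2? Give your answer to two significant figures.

0.0076

k_BT = 8.617×10⁻⁵ × 1440 K = 0.1241 eV.
Eᵢ/kT = 0.1217, 4.666, 4.932.
Z = Σ gᵢe^(−Eᵢ/kT) = 1·e^(−0.1217) + 6·e^(−4.666) + 1·e^(−4.932) = 0.8854 + 0.05646 + 0.007212 = 0.9491.
P₂ = g₂ e^(−E₂/kT) / Z = 0.007212/0.9491 = 0.0076.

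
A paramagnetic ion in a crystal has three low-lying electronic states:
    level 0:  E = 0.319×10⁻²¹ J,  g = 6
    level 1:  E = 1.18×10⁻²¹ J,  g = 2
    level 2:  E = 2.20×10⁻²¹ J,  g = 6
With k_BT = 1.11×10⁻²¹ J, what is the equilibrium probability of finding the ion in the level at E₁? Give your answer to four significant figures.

0.1148

Eᵢ/kT = 0.287387, 1.06306, 1.98198.
Z = Σ gᵢe^(−Eᵢ/kT) = 6·e^(−0.287387) + 2·e^(−1.06306) + 6·e^(−1.98198) = 4.50133 + 0.690795 + 0.826777 = 6.01890.
P₁ = g₁ e^(−E₁/kT) / Z = 0.690795/6.01890 = 0.1148.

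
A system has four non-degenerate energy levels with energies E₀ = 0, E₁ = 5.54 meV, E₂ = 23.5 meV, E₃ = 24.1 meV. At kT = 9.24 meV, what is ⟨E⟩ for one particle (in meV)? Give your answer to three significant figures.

3.92 meV

Eᵢ/kT = 0, 0.59957, 2.5433, 2.6082.
Z = Σ e^(−Eᵢ/kT) = e^(−0) + e^(−0.59957) + e^(−2.5433) + e^(−2.6082) = 1.0000 + 0.54905 + 0.078607 + 0.073667 = 1.7013.
⟨E⟩ = Σ Eᵢ e^(−Eᵢ/kT) / Z = (0·1.0000 + 5.54·0.54905 + 23.5·0.078607 + 24.1·0.073667) / 1.7013 = 3.92 meV.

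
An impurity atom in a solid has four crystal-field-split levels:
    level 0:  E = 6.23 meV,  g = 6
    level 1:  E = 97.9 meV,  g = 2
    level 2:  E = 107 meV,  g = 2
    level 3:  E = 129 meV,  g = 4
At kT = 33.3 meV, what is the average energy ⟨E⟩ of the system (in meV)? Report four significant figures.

11.57 meV

Eᵢ/kT = 0.187087, 2.93994, 3.21321, 3.87387.
Z = Σ gᵢe^(−Eᵢ/kT) = 6·e^(−0.187087) + 2·e^(−2.93994) + 2·e^(−3.21321) + 4·e^(−3.87387) = 4.97623 + 0.105738 + 0.0804546 + 0.0831112 = 5.24553.
⟨E⟩ = Σ Eᵢ gᵢe^(−Eᵢ/kT) / Z = (6.23·4.97623 + 97.9·0.105738 + 107·0.0804546 + 129·0.0831112) / 5.24553 = 11.57 meV.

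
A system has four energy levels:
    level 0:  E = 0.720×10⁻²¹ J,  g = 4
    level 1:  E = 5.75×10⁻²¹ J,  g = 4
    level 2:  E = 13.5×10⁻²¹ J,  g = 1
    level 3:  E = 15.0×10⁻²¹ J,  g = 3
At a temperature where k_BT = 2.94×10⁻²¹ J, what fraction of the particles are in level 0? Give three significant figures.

0.840

Eᵢ/kT = 0.24490, 1.9558, 4.5918, 5.1020.
Z = Σ gᵢe^(−Eᵢ/kT) = 4·e^(−0.24490) + 4·e^(−1.9558) + 1·e^(−4.5918) + 3·e^(−5.1020) = 3.1311 + 0.56581 + 0.010135 + 0.018254 = 3.7253.
P₀ = g₀ e^(−E₀/kT) / Z = 3.1311/3.7253 = 0.840.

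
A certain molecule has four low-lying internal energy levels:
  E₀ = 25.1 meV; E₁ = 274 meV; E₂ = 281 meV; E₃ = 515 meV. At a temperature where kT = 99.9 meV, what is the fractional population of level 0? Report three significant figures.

Eᵢ/kT = 0.25125, 2.7427, 2.8128, 5.1552.
Z = Σ e^(−Eᵢ/kT) = e^(−0.25125) + e^(−2.7427) + e^(−2.8128) + e^(−5.1552) = 0.77783 + 0.064396 + 0.060037 + 0.0057693 = 0.90803.
P₀ = e^(−E₀/kT) / Z = 0.77783/0.90803 = 0.857.

0.857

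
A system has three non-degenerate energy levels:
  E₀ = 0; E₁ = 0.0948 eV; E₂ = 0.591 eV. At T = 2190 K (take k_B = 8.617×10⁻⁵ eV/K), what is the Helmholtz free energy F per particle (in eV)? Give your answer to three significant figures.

-0.0944 eV

k_BT = 8.617×10⁻⁵ × 2190 K = 0.18871 eV.
Eᵢ/kT = 0, 0.50236, 3.1318.
Z = Σ e^(−Eᵢ/kT) = e^(−0) + e^(−0.50236) + e^(−3.1318) = 1.0000 + 0.60510 + 0.043639 = 1.6487.
F = −kT ln Z = −0.18871 × ln(1.6487) = −0.18871 × 0.49999 = -0.0944 eV.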